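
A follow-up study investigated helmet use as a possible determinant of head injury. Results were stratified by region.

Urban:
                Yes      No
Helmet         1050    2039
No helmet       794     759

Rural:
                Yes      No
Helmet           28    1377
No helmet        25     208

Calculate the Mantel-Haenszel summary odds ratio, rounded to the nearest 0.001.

OR_MH = Σ(aᵢdᵢ/nᵢ) / Σ(bᵢcᵢ/nᵢ), where nᵢ is the stratum total.
Stratum 1 (Urban): n = 4642; a·d/n = 1050·759/4642 = 171.6825; b·c/n = 2039·794/4642 = 348.7648
Stratum 2 (Rural): n = 1638; a·d/n = 28·208/1638 = 3.5556; b·c/n = 1377·25/1638 = 21.0165
OR_MH = (171.6825 + 3.5556) / (348.7648 + 21.0165) = 175.2380 / 369.7812 = 0.47390

0.474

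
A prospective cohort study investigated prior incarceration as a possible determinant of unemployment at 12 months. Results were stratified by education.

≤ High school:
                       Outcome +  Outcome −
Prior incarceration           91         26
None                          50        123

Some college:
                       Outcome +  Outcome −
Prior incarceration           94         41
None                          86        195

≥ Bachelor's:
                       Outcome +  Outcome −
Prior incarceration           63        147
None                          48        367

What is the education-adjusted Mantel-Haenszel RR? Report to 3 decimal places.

2.486

RR_MH = Σ(aᵢ·n₀ᵢ/nᵢ) / Σ(cᵢ·n₁ᵢ/nᵢ), with n₁ᵢ = aᵢ+bᵢ (exposed), n₀ᵢ = cᵢ+dᵢ (unexposed), nᵢ = n₁ᵢ+n₀ᵢ.
Stratum 1 (≤ High school): n₁ = 117, n₀ = 173, n = 290; a·n₀/n = 91·173/290 = 54.2862; c·n₁/n = 50·117/290 = 20.1724
Stratum 2 (Some college): n₁ = 135, n₀ = 281, n = 416; a·n₀/n = 94·281/416 = 63.4952; c·n₁/n = 86·135/416 = 27.9087
Stratum 3 (≥ Bachelor's): n₁ = 210, n₀ = 415, n = 625; a·n₀/n = 63·415/625 = 41.8320; c·n₁/n = 48·210/625 = 16.1280
RR_MH = (54.2862 + 63.4952 + 41.8320) / (20.1724 + 27.9087 + 16.1280) = 159.6134 / 64.2091 = 2.48584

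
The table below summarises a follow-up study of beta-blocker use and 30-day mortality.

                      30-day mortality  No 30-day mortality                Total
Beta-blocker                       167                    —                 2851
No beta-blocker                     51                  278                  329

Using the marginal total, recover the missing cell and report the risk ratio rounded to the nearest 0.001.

0.378

The missing cell is in the exposed row: 2851 − 167 = 2684.
So a = 167, b = 2684, c = 51, d = 278.
RR = [a/(a+b)] / [c/(c+d)] = (167/2851) / (51/329) = 0.05858/0.15502 = 0.37787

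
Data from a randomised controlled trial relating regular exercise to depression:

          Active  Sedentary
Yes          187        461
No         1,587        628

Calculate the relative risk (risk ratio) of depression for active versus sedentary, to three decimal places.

0.249

Reading the table with exposure as columns: a = 187 (Active, case), b = 1587 (Active, non-case), c = 461 (Sedentary, case), d = 628.
Risk in exposed = 187/1774 = 0.10541; risk in unexposed = 461/1089 = 0.42332.
RR = 0.10541 / 0.42332 = 0.24901
The risk is 75% lower among the exposed than among the unexposed.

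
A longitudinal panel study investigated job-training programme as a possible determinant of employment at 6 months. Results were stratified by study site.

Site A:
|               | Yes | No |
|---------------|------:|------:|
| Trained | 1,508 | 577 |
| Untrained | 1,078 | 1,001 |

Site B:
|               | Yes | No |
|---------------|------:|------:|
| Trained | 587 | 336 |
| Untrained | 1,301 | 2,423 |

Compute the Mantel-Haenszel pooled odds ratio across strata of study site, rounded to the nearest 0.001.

2.746

OR_MH = Σ(aᵢdᵢ/nᵢ) / Σ(bᵢcᵢ/nᵢ), where nᵢ is the stratum total.
Stratum 1 (Site A): n = 4164; a·d/n = 1508·1001/4164 = 362.5139; b·c/n = 577·1078/4164 = 149.3770
Stratum 2 (Site B): n = 4647; a·d/n = 587·2423/4647 = 306.0686; b·c/n = 336·1301/4647 = 94.0684
OR_MH = (362.5139 + 306.0686) / (149.3770 + 94.0684) = 668.5826 / 243.4455 = 2.74633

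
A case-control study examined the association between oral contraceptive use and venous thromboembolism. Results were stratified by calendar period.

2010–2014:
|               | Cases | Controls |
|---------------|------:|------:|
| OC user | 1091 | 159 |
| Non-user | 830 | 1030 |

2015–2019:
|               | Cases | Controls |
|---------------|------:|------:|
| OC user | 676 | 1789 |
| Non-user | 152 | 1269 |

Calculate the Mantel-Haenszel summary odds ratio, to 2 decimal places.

5.18

OR_MH = Σ(aᵢdᵢ/nᵢ) / Σ(bᵢcᵢ/nᵢ), where nᵢ is the stratum total.
Stratum 1 (2010–2014): n = 3110; a·d/n = 1091·1030/3110 = 361.3280; b·c/n = 159·830/3110 = 42.4341
Stratum 2 (2015–2019): n = 3886; a·d/n = 676·1269/3886 = 220.7524; b·c/n = 1789·152/3886 = 69.9763
OR_MH = (361.3280 + 220.7524) / (42.4341 + 69.9763) = 582.0804 / 112.4104 = 5.17817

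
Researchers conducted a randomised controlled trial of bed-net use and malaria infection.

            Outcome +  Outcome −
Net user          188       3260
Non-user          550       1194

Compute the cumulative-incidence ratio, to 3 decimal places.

Cells: a = 188, b = 3260, c = 550, d = 1194.
Risk in exposed = 188/3448 = 0.05452; risk in unexposed = 550/1744 = 0.31537.
RR = 0.05452 / 0.31537 = 0.17289
The risk is 83% lower among the exposed than among the unexposed.

0.173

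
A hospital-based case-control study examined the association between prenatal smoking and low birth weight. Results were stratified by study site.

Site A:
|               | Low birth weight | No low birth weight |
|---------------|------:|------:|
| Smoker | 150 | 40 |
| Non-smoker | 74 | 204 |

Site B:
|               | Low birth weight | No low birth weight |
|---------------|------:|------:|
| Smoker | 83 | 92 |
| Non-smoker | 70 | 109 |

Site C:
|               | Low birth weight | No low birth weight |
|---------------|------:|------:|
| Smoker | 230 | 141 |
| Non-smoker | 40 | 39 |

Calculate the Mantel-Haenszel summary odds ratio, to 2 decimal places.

2.99

OR_MH = Σ(aᵢdᵢ/nᵢ) / Σ(bᵢcᵢ/nᵢ), where nᵢ is the stratum total.
Stratum 1 (Site A): n = 468; a·d/n = 150·204/468 = 65.3846; b·c/n = 40·74/468 = 6.3248
Stratum 2 (Site B): n = 354; a·d/n = 83·109/354 = 25.5565; b·c/n = 92·70/354 = 18.1921
Stratum 3 (Site C): n = 450; a·d/n = 230·39/450 = 19.9333; b·c/n = 141·40/450 = 12.5333
OR_MH = (65.3846 + 25.5565 + 19.9333) / (6.3248 + 18.1921 + 12.5333) = 110.8744 / 37.0502 = 2.99255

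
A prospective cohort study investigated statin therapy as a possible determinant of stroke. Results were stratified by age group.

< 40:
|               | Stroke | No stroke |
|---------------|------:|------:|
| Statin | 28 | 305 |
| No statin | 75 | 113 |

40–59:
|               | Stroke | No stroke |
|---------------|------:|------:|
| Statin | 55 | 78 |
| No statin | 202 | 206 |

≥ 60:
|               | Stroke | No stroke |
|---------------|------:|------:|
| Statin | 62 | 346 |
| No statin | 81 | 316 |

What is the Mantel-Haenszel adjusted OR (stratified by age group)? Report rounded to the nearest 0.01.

0.48

OR_MH = Σ(aᵢdᵢ/nᵢ) / Σ(bᵢcᵢ/nᵢ), where nᵢ is the stratum total.
Stratum 1 (< 40): n = 521; a·d/n = 28·113/521 = 6.0729; b·c/n = 305·75/521 = 43.9060
Stratum 2 (40–59): n = 541; a·d/n = 55·206/541 = 20.9427; b·c/n = 78·202/541 = 29.1238
Stratum 3 (≥ 60): n = 805; a·d/n = 62·316/805 = 24.3379; b·c/n = 346·81/805 = 34.8149
OR_MH = (6.0729 + 20.9427 + 24.3379) / (43.9060 + 29.1238 + 34.8149) = 51.3535 / 107.8447 = 0.47618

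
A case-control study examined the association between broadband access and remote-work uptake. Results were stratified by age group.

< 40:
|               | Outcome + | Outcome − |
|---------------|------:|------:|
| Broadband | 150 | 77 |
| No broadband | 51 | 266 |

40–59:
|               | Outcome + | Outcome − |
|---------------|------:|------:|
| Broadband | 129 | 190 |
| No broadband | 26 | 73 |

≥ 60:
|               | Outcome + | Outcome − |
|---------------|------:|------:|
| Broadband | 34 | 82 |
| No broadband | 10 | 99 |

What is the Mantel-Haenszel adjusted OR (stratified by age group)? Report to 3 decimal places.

OR_MH = Σ(aᵢdᵢ/nᵢ) / Σ(bᵢcᵢ/nᵢ), where nᵢ is the stratum total.
Stratum 1 (< 40): n = 544; a·d/n = 150·266/544 = 73.3456; b·c/n = 77·51/544 = 7.2188
Stratum 2 (40–59): n = 418; a·d/n = 129·73/418 = 22.5287; b·c/n = 190·26/418 = 11.8182
Stratum 3 (≥ 60): n = 225; a·d/n = 34·99/225 = 14.9600; b·c/n = 82·10/225 = 3.6444
OR_MH = (73.3456 + 22.5287 + 14.9600) / (7.2188 + 11.8182 + 3.6444) = 110.8343 / 22.6814 = 4.88658

4.887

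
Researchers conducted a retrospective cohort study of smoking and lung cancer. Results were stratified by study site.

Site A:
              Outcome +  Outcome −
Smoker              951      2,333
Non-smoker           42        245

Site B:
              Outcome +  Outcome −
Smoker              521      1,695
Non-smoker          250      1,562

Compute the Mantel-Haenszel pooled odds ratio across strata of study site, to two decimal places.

2.02

OR_MH = Σ(aᵢdᵢ/nᵢ) / Σ(bᵢcᵢ/nᵢ), where nᵢ is the stratum total.
Stratum 1 (Site A): n = 3571; a·d/n = 951·245/3571 = 65.2464; b·c/n = 2333·42/3571 = 27.4394
Stratum 2 (Site B): n = 4028; a·d/n = 521·1562/4028 = 202.0362; b·c/n = 1695·250/4028 = 105.2011
OR_MH = (65.2464 + 202.0362) / (27.4394 + 105.2011) = 267.2827 / 132.6405 = 2.01509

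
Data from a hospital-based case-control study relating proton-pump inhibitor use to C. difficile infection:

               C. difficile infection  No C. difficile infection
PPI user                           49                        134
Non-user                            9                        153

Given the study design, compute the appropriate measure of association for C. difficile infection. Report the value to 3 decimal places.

6.216

Cells: a = 49, b = 134, c = 9, d = 153.
This is a hospital-based case-control study: participants were sampled on outcome status, so risks in the source population cannot be estimated directly — relative risk is not valid here. The odds ratio is the appropriate measure.
OR = (a·d)/(b·c) = (49 × 153) / (134 × 9) = 7497 / 1206 = 6.21642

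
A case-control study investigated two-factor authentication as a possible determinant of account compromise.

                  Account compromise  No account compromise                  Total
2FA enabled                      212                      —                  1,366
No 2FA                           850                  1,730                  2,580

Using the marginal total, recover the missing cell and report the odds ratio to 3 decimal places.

The missing cell is in the exposed row: 1366 − 212 = 1154.
So a = 212, b = 1154, c = 850, d = 1730.
OR = (a·d)/(b·c) = (212 × 1730) / (1154 × 850) = 366760 / 980900 = 0.37390

0.374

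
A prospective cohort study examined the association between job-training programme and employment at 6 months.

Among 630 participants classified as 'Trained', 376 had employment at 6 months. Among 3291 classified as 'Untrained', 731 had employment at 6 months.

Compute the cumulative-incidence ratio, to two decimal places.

2.69

From the description: a = 376, b = 254, c = 731, d = 2560.
Risk in exposed = 376/630 = 0.59683; risk in unexposed = 731/3291 = 0.22212.
RR = 0.59683 / 0.22212 = 2.68694
The risk among the exposed is 2.69 times that among the unexposed.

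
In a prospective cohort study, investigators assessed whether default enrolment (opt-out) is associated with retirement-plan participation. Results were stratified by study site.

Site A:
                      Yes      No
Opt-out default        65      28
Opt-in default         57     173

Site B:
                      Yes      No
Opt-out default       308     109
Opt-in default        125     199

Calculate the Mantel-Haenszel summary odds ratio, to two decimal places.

OR_MH = Σ(aᵢdᵢ/nᵢ) / Σ(bᵢcᵢ/nᵢ), where nᵢ is the stratum total.
Stratum 1 (Site A): n = 323; a·d/n = 65·173/323 = 34.8142; b·c/n = 28·57/323 = 4.9412
Stratum 2 (Site B): n = 741; a·d/n = 308·199/741 = 82.7152; b·c/n = 109·125/741 = 18.3873
OR_MH = (34.8142 + 82.7152) / (4.9412 + 18.3873) = 117.5295 / 23.3285 = 5.03802

5.04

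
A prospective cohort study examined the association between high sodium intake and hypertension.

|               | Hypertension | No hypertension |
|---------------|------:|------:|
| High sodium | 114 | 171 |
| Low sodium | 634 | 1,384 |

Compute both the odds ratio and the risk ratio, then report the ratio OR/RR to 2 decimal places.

1.14

Cells: a = 114, b = 171, c = 634, d = 1384.
OR = (114·1384)/(171·634) = 157776/108414 = 1.45531
Risk in exposed = 114/285 = 0.40000; risk in unexposed = 634/2018 = 0.31417; RR = 1.27319
OR/RR = 1.45531 / 1.27319 = 1.14305
The outcome is not rare, so the OR lies further from 1 than the RR.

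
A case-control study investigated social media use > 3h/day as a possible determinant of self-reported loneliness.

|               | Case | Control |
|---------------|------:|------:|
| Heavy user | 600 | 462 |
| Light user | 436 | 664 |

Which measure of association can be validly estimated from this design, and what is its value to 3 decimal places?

Cells: a = 600, b = 462, c = 436, d = 664.
This is a case-control study: participants were sampled on outcome status, so risks in the source population cannot be estimated directly — relative risk is not valid here. The odds ratio is the appropriate measure.
OR = (a·d)/(b·c) = (600 × 664) / (462 × 436) = 398400 / 201432 = 1.97784

1.978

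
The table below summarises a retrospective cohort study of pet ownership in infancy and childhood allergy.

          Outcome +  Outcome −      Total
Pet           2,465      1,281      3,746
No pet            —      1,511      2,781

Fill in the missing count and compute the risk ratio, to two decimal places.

The missing cell is in the unexposed row: 2781 − 1511 = 1270.
So a = 2465, b = 1281, c = 1270, d = 1511.
RR = [a/(a+b)] / [c/(c+d)] = (2465/3746) / (1270/2781) = 0.65804/0.45667 = 1.44094

1.44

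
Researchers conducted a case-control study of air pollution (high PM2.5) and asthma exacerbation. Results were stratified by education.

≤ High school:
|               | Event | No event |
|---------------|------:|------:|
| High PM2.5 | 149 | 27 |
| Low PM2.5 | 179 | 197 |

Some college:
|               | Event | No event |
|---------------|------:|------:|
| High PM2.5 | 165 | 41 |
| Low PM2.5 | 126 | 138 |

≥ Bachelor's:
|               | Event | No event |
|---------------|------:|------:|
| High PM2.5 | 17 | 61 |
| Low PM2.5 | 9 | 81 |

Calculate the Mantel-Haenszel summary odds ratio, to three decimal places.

OR_MH = Σ(aᵢdᵢ/nᵢ) / Σ(bᵢcᵢ/nᵢ), where nᵢ is the stratum total.
Stratum 1 (≤ High school): n = 552; a·d/n = 149·197/552 = 53.1757; b·c/n = 27·179/552 = 8.7554
Stratum 2 (Some college): n = 470; a·d/n = 165·138/470 = 48.4468; b·c/n = 41·126/470 = 10.9915
Stratum 3 (≥ Bachelor's): n = 168; a·d/n = 17·81/168 = 8.1964; b·c/n = 61·9/168 = 3.2679
OR_MH = (53.1757 + 48.4468 + 8.1964) / (8.7554 + 10.9915 + 3.2679) = 109.8190 / 23.0148 = 4.77167

4.772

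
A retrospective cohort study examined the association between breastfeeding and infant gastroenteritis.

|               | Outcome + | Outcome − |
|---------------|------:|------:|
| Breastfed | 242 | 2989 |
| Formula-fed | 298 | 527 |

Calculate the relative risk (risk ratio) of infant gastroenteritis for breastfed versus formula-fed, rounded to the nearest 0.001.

0.207

Cells: a = 242, b = 2989, c = 298, d = 527.
Risk in exposed = 242/3231 = 0.07490; risk in unexposed = 298/825 = 0.36121.
RR = 0.07490 / 0.36121 = 0.20736
The risk is 79% lower among the exposed than among the unexposed.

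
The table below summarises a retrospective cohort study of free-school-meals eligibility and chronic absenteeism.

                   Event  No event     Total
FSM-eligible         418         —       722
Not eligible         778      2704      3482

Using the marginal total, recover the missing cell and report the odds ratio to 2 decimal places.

4.78

The missing cell is in the exposed row: 722 − 418 = 304.
So a = 418, b = 304, c = 778, d = 2704.
OR = (a·d)/(b·c) = (418 × 2704) / (304 × 778) = 1130272 / 236512 = 4.77892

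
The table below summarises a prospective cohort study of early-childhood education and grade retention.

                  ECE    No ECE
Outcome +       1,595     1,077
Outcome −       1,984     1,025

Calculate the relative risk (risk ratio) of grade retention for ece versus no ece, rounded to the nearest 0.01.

Reading the table with exposure as columns: a = 1595 (ECE, case), b = 1984 (ECE, non-case), c = 1077 (No ECE, case), d = 1025.
Risk in exposed = 1595/3579 = 0.44566; risk in unexposed = 1077/2102 = 0.51237.
RR = 0.44566 / 0.51237 = 0.86979
The risk is 13% lower among the exposed than among the unexposed.

0.87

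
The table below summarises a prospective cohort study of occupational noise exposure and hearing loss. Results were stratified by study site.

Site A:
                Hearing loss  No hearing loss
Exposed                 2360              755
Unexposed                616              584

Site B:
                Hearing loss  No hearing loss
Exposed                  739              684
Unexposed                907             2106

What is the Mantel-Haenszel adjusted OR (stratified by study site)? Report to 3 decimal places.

OR_MH = Σ(aᵢdᵢ/nᵢ) / Σ(bᵢcᵢ/nᵢ), where nᵢ is the stratum total.
Stratum 1 (Site A): n = 4315; a·d/n = 2360·584/4315 = 319.4067; b·c/n = 755·616/4315 = 107.7822
Stratum 2 (Site B): n = 4436; a·d/n = 739·2106/4436 = 350.8417; b·c/n = 684·907/4436 = 139.8530
OR_MH = (319.4067 + 350.8417) / (107.7822 + 139.8530) = 670.2485 / 247.6352 = 2.70660

2.707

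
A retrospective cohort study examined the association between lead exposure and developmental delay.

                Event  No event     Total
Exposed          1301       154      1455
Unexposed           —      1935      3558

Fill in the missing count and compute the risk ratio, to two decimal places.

1.96

The missing cell is in the unexposed row: 3558 − 1935 = 1623.
So a = 1301, b = 154, c = 1623, d = 1935.
RR = [a/(a+b)] / [c/(c+d)] = (1301/1455) / (1623/3558) = 0.89416/0.45616 = 1.96021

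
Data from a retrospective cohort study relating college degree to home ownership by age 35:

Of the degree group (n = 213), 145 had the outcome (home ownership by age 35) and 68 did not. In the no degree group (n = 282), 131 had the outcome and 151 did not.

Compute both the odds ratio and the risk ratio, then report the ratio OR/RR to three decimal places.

1.677

From the description: a = 145, b = 68, c = 131, d = 151.
OR = (145·151)/(68·131) = 21895/8908 = 2.45790
Risk in exposed = 145/213 = 0.68075; risk in unexposed = 131/282 = 0.46454; RR = 1.46543
OR/RR = 2.45790 / 1.46543 = 1.67725
The outcome is not rare, so the OR lies further from 1 than the RR.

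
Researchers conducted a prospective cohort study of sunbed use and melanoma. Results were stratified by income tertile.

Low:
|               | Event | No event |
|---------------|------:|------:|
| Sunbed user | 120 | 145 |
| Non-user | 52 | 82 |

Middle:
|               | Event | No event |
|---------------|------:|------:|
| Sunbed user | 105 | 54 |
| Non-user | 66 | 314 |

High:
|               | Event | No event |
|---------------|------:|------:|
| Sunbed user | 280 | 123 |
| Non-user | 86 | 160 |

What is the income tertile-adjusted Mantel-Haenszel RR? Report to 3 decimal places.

RR_MH = Σ(aᵢ·n₀ᵢ/nᵢ) / Σ(cᵢ·n₁ᵢ/nᵢ), with n₁ᵢ = aᵢ+bᵢ (exposed), n₀ᵢ = cᵢ+dᵢ (unexposed), nᵢ = n₁ᵢ+n₀ᵢ.
Stratum 1 (Low): n₁ = 265, n₀ = 134, n = 399; a·n₀/n = 120·134/399 = 40.3008; c·n₁/n = 52·265/399 = 34.5363
Stratum 2 (Middle): n₁ = 159, n₀ = 380, n = 539; a·n₀/n = 105·380/539 = 74.0260; c·n₁/n = 66·159/539 = 19.4694
Stratum 3 (High): n₁ = 403, n₀ = 246, n = 649; a·n₀/n = 280·246/649 = 106.1325; c·n₁/n = 86·403/649 = 53.4022
RR_MH = (40.3008 + 74.0260 + 106.1325) / (34.5363 + 19.4694 + 53.4022) = 220.4592 / 107.4079 = 2.05254

2.053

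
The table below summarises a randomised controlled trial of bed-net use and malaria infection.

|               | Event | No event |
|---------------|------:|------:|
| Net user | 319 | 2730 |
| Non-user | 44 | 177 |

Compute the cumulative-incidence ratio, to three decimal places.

Cells: a = 319, b = 2730, c = 44, d = 177.
Risk in exposed = 319/3049 = 0.10462; risk in unexposed = 44/221 = 0.19910.
RR = 0.10462 / 0.19910 = 0.52550
The risk is 47% lower among the exposed than among the unexposed.

0.526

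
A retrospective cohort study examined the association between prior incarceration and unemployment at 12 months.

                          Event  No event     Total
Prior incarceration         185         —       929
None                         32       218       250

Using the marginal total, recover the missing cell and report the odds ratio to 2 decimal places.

The missing cell is in the exposed row: 929 − 185 = 744.
So a = 185, b = 744, c = 32, d = 218.
OR = (a·d)/(b·c) = (185 × 218) / (744 × 32) = 40330 / 23808 = 1.69397

1.69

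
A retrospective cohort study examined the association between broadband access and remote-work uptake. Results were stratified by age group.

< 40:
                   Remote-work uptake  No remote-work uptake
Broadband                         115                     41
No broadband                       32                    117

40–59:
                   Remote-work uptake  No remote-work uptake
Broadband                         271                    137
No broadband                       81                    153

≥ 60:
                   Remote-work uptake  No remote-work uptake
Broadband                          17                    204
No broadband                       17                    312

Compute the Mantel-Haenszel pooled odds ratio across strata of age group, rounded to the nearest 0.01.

OR_MH = Σ(aᵢdᵢ/nᵢ) / Σ(bᵢcᵢ/nᵢ), where nᵢ is the stratum total.
Stratum 1 (< 40): n = 305; a·d/n = 115·117/305 = 44.1148; b·c/n = 41·32/305 = 4.3016
Stratum 2 (40–59): n = 642; a·d/n = 271·153/642 = 64.5841; b·c/n = 137·81/642 = 17.2850
Stratum 3 (≥ 60): n = 550; a·d/n = 17·312/550 = 9.6436; b·c/n = 204·17/550 = 6.3055
OR_MH = (44.1148 + 64.5841 + 9.6436) / (4.3016 + 17.2850 + 6.3055) = 118.3425 / 27.8921 = 4.24286

4.24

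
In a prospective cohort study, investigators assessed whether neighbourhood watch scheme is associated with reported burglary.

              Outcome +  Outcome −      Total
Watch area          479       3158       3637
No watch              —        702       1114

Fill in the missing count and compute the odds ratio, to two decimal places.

The missing cell is in the unexposed row: 1114 − 702 = 412.
So a = 479, b = 3158, c = 412, d = 702.
OR = (a·d)/(b·c) = (479 × 702) / (3158 × 412) = 336258 / 1301096 = 0.25844

0.26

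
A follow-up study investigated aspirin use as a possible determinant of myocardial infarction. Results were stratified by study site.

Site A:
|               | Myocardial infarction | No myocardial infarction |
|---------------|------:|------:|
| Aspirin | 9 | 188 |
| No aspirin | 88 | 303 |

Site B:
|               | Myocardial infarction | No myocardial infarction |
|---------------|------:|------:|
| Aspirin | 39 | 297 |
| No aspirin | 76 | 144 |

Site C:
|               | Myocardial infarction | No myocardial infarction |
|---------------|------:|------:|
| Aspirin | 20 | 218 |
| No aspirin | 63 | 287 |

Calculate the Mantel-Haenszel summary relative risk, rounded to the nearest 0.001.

0.330

RR_MH = Σ(aᵢ·n₀ᵢ/nᵢ) / Σ(cᵢ·n₁ᵢ/nᵢ), with n₁ᵢ = aᵢ+bᵢ (exposed), n₀ᵢ = cᵢ+dᵢ (unexposed), nᵢ = n₁ᵢ+n₀ᵢ.
Stratum 1 (Site A): n₁ = 197, n₀ = 391, n = 588; a·n₀/n = 9·391/588 = 5.9847; c·n₁/n = 88·197/588 = 29.4830
Stratum 2 (Site B): n₁ = 336, n₀ = 220, n = 556; a·n₀/n = 39·220/556 = 15.4317; c·n₁/n = 76·336/556 = 45.9281
Stratum 3 (Site C): n₁ = 238, n₀ = 350, n = 588; a·n₀/n = 20·350/588 = 11.9048; c·n₁/n = 63·238/588 = 25.5000
RR_MH = (5.9847 + 15.4317 + 11.9048) / (29.4830 + 45.9281 + 25.5000) = 33.3211 / 100.9111 = 0.33020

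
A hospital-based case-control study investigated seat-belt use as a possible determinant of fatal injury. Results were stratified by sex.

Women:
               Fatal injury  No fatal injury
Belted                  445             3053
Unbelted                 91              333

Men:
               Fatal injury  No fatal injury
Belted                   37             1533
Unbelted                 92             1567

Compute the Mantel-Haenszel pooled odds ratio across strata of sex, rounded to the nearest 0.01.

OR_MH = Σ(aᵢdᵢ/nᵢ) / Σ(bᵢcᵢ/nᵢ), where nᵢ is the stratum total.
Stratum 1 (Women): n = 3922; a·d/n = 445·333/3922 = 37.7830; b·c/n = 3053·91/3922 = 70.8371
Stratum 2 (Men): n = 3229; a·d/n = 37·1567/3229 = 17.9557; b·c/n = 1533·92/3229 = 43.6779
OR_MH = (37.7830 + 17.9557) / (70.8371 + 43.6779) = 55.7387 / 114.5150 = 0.48674

0.49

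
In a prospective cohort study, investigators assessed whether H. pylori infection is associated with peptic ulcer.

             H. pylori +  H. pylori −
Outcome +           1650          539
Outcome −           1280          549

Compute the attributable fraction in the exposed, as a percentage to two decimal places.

12.03

Reading the table with exposure as columns: a = 1650 (H. pylori +, case), b = 1280 (H. pylori +, non-case), c = 539 (H. pylori −, case), d = 549.
Risk in exposed = 1650/2930 = 0.56314; risk in unexposed = 539/1088 = 0.49540.
RR = 0.56314/0.49540 = 1.13673
AR% = (RR − 1)/RR × 100 = (1.13673 − 1)/1.13673 × 100 = 12.0282%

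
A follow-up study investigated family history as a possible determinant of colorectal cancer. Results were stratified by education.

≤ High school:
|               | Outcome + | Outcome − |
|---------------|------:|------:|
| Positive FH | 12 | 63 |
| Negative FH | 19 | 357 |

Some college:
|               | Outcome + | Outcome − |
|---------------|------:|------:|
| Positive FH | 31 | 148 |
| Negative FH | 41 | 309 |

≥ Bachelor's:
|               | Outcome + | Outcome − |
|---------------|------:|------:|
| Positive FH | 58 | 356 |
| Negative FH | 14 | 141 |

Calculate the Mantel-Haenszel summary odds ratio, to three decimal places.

OR_MH = Σ(aᵢdᵢ/nᵢ) / Σ(bᵢcᵢ/nᵢ), where nᵢ is the stratum total.
Stratum 1 (≤ High school): n = 451; a·d/n = 12·357/451 = 9.4989; b·c/n = 63·19/451 = 2.6541
Stratum 2 (Some college): n = 529; a·d/n = 31·309/529 = 18.1078; b·c/n = 148·41/529 = 11.4707
Stratum 3 (≥ Bachelor's): n = 569; a·d/n = 58·141/569 = 14.3726; b·c/n = 356·14/569 = 8.7592
OR_MH = (9.4989 + 18.1078 + 14.3726) / (2.6541 + 11.4707 + 8.7592) = 41.9792 / 22.8840 = 1.83443

1.834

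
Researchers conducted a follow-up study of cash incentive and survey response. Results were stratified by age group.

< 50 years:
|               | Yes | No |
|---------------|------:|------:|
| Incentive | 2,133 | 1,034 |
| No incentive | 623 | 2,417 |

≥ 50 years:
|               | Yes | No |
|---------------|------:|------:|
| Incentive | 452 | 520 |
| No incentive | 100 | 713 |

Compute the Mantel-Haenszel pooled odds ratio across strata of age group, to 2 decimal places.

7.61

OR_MH = Σ(aᵢdᵢ/nᵢ) / Σ(bᵢcᵢ/nᵢ), where nᵢ is the stratum total.
Stratum 1 (< 50 years): n = 6207; a·d/n = 2133·2417/6207 = 830.5882; b·c/n = 1034·623/6207 = 103.7831
Stratum 2 (≥ 50 years): n = 1785; a·d/n = 452·713/1785 = 180.5468; b·c/n = 520·100/1785 = 29.1317
OR_MH = (830.5882 + 180.5468) / (103.7831 + 29.1317) = 1011.1350 / 132.9148 = 7.60739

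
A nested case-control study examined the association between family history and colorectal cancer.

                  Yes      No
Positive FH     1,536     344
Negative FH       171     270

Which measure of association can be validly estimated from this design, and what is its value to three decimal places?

Cells: a = 1536, b = 344, c = 171, d = 270.
This is a nested case-control study: participants were sampled on outcome status, so risks in the source population cannot be estimated directly — relative risk is not valid here. The odds ratio is the appropriate measure.
OR = (a·d)/(b·c) = (1536 × 270) / (344 × 171) = 414720 / 58824 = 7.05018

7.050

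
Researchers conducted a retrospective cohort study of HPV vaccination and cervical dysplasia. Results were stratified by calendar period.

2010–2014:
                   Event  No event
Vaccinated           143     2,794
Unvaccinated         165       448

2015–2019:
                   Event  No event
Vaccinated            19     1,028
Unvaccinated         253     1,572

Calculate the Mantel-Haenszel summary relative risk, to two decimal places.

RR_MH = Σ(aᵢ·n₀ᵢ/nᵢ) / Σ(cᵢ·n₁ᵢ/nᵢ), with n₁ᵢ = aᵢ+bᵢ (exposed), n₀ᵢ = cᵢ+dᵢ (unexposed), nᵢ = n₁ᵢ+n₀ᵢ.
Stratum 1 (2010–2014): n₁ = 2937, n₀ = 613, n = 3550; a·n₀/n = 143·613/3550 = 24.6927; c·n₁/n = 165·2937/3550 = 136.5085
Stratum 2 (2015–2019): n₁ = 1047, n₀ = 1825, n = 2872; a·n₀/n = 19·1825/2872 = 12.0735; c·n₁/n = 253·1047/2872 = 92.2322
RR_MH = (24.6927 + 12.0735) / (136.5085 + 92.2322) = 36.7661 / 228.7407 = 0.16073

0.16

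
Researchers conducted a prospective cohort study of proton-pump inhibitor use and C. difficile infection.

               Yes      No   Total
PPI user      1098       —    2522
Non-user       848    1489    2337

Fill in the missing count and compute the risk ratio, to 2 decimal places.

1.20

The missing cell is in the exposed row: 2522 − 1098 = 1424.
So a = 1098, b = 1424, c = 848, d = 1489.
RR = [a/(a+b)] / [c/(c+d)] = (1098/2522) / (848/2337) = 0.43537/0.36286 = 1.19983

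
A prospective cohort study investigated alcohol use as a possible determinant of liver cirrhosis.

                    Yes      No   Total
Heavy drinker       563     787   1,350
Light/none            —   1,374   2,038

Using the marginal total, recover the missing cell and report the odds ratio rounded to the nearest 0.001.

The missing cell is in the unexposed row: 2038 − 1374 = 664.
So a = 563, b = 787, c = 664, d = 1374.
OR = (a·d)/(b·c) = (563 × 1374) / (787 × 664) = 773562 / 522568 = 1.48031

1.480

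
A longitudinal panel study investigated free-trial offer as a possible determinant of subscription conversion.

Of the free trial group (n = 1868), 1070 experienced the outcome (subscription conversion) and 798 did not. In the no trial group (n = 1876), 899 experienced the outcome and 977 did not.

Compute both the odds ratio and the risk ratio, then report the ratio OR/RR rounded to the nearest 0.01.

1.22

From the description: a = 1070, b = 798, c = 899, d = 977.
OR = (1070·977)/(798·899) = 1045390/717402 = 1.45719
Risk in exposed = 1070/1868 = 0.57281; risk in unexposed = 899/1876 = 0.47921; RR = 1.19531
OR/RR = 1.45719 / 1.19531 = 1.21909
The outcome is not rare, so the OR lies further from 1 than the RR.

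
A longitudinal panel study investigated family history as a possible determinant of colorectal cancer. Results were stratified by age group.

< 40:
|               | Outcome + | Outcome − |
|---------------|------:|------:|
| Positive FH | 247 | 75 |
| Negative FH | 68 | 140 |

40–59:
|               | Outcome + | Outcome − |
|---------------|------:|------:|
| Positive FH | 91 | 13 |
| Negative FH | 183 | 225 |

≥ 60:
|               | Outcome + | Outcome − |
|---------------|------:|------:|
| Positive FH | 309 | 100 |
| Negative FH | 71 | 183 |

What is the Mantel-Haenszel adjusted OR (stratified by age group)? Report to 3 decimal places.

7.628

OR_MH = Σ(aᵢdᵢ/nᵢ) / Σ(bᵢcᵢ/nᵢ), where nᵢ is the stratum total.
Stratum 1 (< 40): n = 530; a·d/n = 247·140/530 = 65.2453; b·c/n = 75·68/530 = 9.6226
Stratum 2 (40–59): n = 512; a·d/n = 91·225/512 = 39.9902; b·c/n = 13·183/512 = 4.6465
Stratum 3 (≥ 60): n = 663; a·d/n = 309·183/663 = 85.2896; b·c/n = 100·71/663 = 10.7089
OR_MH = (65.2453 + 39.9902 + 85.2896) / (9.6226 + 4.6465 + 10.7089) = 190.5251 / 24.9780 = 7.62771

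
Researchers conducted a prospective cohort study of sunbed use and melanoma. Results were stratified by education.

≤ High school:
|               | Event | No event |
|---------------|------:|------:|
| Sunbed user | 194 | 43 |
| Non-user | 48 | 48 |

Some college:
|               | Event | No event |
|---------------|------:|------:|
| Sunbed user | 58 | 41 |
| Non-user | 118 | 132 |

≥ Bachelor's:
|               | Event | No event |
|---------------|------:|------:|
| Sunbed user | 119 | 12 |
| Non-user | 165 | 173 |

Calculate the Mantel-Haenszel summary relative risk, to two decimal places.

1.61

RR_MH = Σ(aᵢ·n₀ᵢ/nᵢ) / Σ(cᵢ·n₁ᵢ/nᵢ), with n₁ᵢ = aᵢ+bᵢ (exposed), n₀ᵢ = cᵢ+dᵢ (unexposed), nᵢ = n₁ᵢ+n₀ᵢ.
Stratum 1 (≤ High school): n₁ = 237, n₀ = 96, n = 333; a·n₀/n = 194·96/333 = 55.9279; c·n₁/n = 48·237/333 = 34.1622
Stratum 2 (Some college): n₁ = 99, n₀ = 250, n = 349; a·n₀/n = 58·250/349 = 41.5473; c·n₁/n = 118·99/349 = 33.4728
Stratum 3 (≥ Bachelor's): n₁ = 131, n₀ = 338, n = 469; a·n₀/n = 119·338/469 = 85.7612; c·n₁/n = 165·131/469 = 46.0874
RR_MH = (55.9279 + 41.5473 + 85.7612) / (34.1622 + 33.4728 + 46.0874) = 183.2364 / 113.7224 = 1.61126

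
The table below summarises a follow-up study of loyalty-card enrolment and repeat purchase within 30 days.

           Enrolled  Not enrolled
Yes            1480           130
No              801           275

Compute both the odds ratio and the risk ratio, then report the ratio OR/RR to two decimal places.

1.93

Reading the table with exposure as columns: a = 1480 (Enrolled, case), b = 801 (Enrolled, non-case), c = 130 (Not enrolled, case), d = 275.
OR = (1480·275)/(801·130) = 407000/104130 = 3.90858
Risk in exposed = 1480/2281 = 0.64884; risk in unexposed = 130/405 = 0.32099; RR = 2.02138
OR/RR = 3.90858 / 2.02138 = 1.93362
The outcome is not rare, so the OR lies further from 1 than the RR.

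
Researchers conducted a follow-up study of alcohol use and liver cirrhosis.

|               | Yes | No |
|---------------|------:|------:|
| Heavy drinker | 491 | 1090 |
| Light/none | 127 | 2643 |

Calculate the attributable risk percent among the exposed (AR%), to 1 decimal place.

Cells: a = 491, b = 1090, c = 127, d = 2643.
Risk in exposed = 491/1581 = 0.31056; risk in unexposed = 127/2770 = 0.04585.
RR = 0.31056/0.04585 = 6.77370
AR% = (RR − 1)/RR × 100 = (6.77370 − 1)/6.77370 × 100 = 85.2370%

85.2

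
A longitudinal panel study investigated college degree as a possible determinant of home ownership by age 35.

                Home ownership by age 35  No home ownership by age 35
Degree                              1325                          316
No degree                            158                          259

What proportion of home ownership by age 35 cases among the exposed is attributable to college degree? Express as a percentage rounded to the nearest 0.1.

Cells: a = 1325, b = 316, c = 158, d = 259.
Risk in exposed = 1325/1641 = 0.80743; risk in unexposed = 158/417 = 0.37890.
RR = 0.80743/0.37890 = 2.13101
AR% = (RR − 1)/RR × 100 = (2.13101 − 1)/2.13101 × 100 = 53.0740%

53.1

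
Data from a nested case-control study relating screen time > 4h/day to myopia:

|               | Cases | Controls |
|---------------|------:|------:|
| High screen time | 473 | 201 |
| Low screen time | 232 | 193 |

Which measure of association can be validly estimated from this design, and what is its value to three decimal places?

1.958

Cells: a = 473, b = 201, c = 232, d = 193.
This is a nested case-control study: participants were sampled on outcome status, so risks in the source population cannot be estimated directly — relative risk is not valid here. The odds ratio is the appropriate measure.
OR = (a·d)/(b·c) = (473 × 193) / (201 × 232) = 91289 / 46632 = 1.95765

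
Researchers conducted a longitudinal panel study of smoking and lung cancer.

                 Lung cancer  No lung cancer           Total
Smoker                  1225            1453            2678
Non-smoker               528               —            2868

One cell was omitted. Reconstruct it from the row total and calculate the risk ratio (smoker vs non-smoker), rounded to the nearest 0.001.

2.485

The missing cell is in the unexposed row: 2868 − 528 = 2340.
So a = 1225, b = 1453, c = 528, d = 2340.
RR = [a/(a+b)] / [c/(c+d)] = (1225/2678) / (528/2868) = 0.45743/0.18410 = 2.48468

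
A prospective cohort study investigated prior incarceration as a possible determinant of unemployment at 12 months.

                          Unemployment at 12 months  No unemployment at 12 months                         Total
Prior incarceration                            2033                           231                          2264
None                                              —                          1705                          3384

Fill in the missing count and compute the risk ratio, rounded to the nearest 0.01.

1.81

The missing cell is in the unexposed row: 3384 − 1705 = 1679.
So a = 2033, b = 231, c = 1679, d = 1705.
RR = [a/(a+b)] / [c/(c+d)] = (2033/2264) / (1679/3384) = 0.89797/0.49616 = 1.80984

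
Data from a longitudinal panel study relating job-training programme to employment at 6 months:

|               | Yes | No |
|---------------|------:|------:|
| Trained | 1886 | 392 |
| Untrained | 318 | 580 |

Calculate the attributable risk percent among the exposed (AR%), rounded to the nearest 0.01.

Cells: a = 1886, b = 392, c = 318, d = 580.
Risk in exposed = 1886/2278 = 0.82792; risk in unexposed = 318/898 = 0.35412.
RR = 0.82792/0.35412 = 2.33796
AR% = (RR − 1)/RR × 100 = (2.33796 − 1)/2.33796 × 100 = 57.2277%

57.23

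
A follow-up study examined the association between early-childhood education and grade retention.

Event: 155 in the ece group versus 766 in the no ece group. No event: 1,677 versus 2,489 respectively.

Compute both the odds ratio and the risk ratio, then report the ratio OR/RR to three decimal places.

0.835

From the description: a = 155, b = 1677, c = 766, d = 2489.
OR = (155·2489)/(1677·766) = 385795/1284582 = 0.30033
Risk in exposed = 155/1832 = 0.08461; risk in unexposed = 766/3255 = 0.23533; RR = 0.35952
OR/RR = 0.30033 / 0.35952 = 0.83535
The outcome is not rare, so the OR lies further from 1 than the RR.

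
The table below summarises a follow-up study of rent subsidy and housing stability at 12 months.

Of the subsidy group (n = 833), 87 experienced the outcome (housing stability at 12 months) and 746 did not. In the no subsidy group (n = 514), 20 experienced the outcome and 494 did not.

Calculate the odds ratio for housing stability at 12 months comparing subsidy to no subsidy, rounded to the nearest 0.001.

2.881

From the description: a = 87, b = 746, c = 20, d = 494.
OR = (a·d)/(b·c) = (87 × 494) / (746 × 20) = 42978 / 14920 = 2.88056
The odds of housing stability at 12 months are about 2.88 times as high in the subsidy group.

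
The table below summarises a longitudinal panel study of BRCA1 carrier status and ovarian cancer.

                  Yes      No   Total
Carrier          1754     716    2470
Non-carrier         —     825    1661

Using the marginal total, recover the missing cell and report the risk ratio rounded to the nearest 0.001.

1.411

The missing cell is in the unexposed row: 1661 − 825 = 836.
So a = 1754, b = 716, c = 836, d = 825.
RR = [a/(a+b)] / [c/(c+d)] = (1754/2470) / (836/1661) = 0.71012/0.50331 = 1.41090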